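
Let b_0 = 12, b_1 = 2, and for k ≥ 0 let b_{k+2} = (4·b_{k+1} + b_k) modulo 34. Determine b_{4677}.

20

Listing terms: b_0 = 12; b_1 = 2; b_2 = 20; b_3 = 14; b_4 = 8; b_5 = 12; b_6 = 22; b_7 = 32; b_8 = 14; b_9 = 20; b_{10} = 26; b_{11} = 22; b_{12} = 12; b_{13} = 2.
Since (b_{12}, b_{13}) = (b_0, b_1) = (12, 2) (two consecutive terms determine the rest), the sequence is periodic with period 12.
So b_{4677} = b_{0 + ((4677-0) mod 12)} = b_9 = 20.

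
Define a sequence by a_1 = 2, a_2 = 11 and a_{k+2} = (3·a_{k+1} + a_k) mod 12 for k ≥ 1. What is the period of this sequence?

6

Computing terms: a_1 = 2, a_2 = 11, a_3 = 11, a_4 = 8, a_5 = 11, a_6 = 5, a_7 = 2, a_8 = 11.
The sequence repeats with period 6.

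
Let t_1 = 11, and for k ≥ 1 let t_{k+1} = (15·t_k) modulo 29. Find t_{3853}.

Computing terms: t_1 = 11, t_2 = 20, t_3 = 10, t_4 = 5, t_5 = 17, t_6 = 23, t_7 = 26, t_8 = 13, t_9 = 21, t_{10} = 25, t_{11} = 27, t_{12} = 28, t_{13} = 14, t_{14} = 7, t_{15} = 18, t_{16} = 9, t_{17} = 19, t_{18} = 24, t_{19} = 12, t_{20} = 6, t_{21} = 3, t_{22} = 16, t_{23} = 8, t_{24} = 4, t_{25} = 2, t_{26} = 1, t_{27} = 15, t_{28} = 22, t_{29} = 11.
The sequence repeats with period 28.
So t_{3853} = t_{1 + ((3853-1) mod 28)} = t_{17} = 19.

19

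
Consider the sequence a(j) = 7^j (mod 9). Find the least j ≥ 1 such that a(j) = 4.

We have a(0) = 1,  a(1) = 7,  a(2) = 4,  a(3) = 1.
Since a(3) = a(0) = 1, the sequence is periodic with period 3.
The value 4 first appears (with j ≥ 1) at a(2).

2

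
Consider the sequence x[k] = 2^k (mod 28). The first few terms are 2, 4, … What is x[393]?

x[1] = 2,  x[2] = 4,  x[3] = 8,  x[4] = 16,  x[5] = 4.
Since x[5] = x[2] = 4, the sequence is eventually periodic: after a pre-period of length 1 it cycles with period 3.
For k ≥ 2, x[k] depends only on (k - 2) mod 3. (393 - 2) mod 3 = 1, so x[393] = x[3] = 8.

8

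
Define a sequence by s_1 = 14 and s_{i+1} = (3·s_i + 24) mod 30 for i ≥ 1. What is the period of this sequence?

4

s_1 = 14, s_2 = 6, s_3 = 12, s_4 = 0, s_5 = 24, s_6 = 6.
Since s_6 = s_2 = 6, the sequence is eventually periodic: after a pre-period of length 1 it cycles with period 4.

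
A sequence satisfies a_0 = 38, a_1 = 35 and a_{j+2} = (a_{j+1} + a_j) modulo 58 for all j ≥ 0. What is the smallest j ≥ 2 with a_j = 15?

Listing terms: a_0 = 38; a_1 = 35; a_2 = 15; a_3 = 50; a_4 = 7; a_5 = 57; a_6 = 6; a_7 = 5; a_8 = 11; a_9 = 16; a_{10} = 27; a_{11} = 43; a_{12} = 12; a_{13} = 55; a_{14} = 9; a_{15} = 6; a_{16} = 15; a_{17} = 21; a_{18} = 36; a_{19} = 57; a_{20} = 35; a_{21} = 34; a_{22} = 11; a_{23} = 45; a_{24} = 56; a_{25} = 43; a_{26} = 41; a_{27} = 26; a_{28} = 9; a_{29} = 35; a_{30} = 44; a_{31} = 21; a_{32} = 7; a_{33} = 28; a_{34} = 35; a_{35} = 5; a_{36} = 40; a_{37} = 45; a_{38} = 27; a_{39} = 14; a_{40} = 41; a_{41} = 55; a_{42} = 38; a_{43} = 35.
Since (a_{42}, a_{43}) = (a_0, a_1) = (38, 35) (two consecutive terms determine the rest), the sequence is periodic with period 42.
The value 15 first appears (with j ≥ 2) at a_2.

2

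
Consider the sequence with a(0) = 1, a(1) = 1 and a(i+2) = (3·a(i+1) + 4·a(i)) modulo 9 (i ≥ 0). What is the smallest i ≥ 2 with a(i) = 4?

Listing terms: a(0) = 1,  a(1) = 1,  a(2) = 7,  a(3) = 7,  a(4) = 4,  a(5) = 4,  a(6) = 1,  a(7) = 1.
The sequence repeats with period 6.
The value 4 first appears (with i ≥ 2) at a(4).

4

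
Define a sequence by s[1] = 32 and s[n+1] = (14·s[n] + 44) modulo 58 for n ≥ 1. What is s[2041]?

Computing terms: s[1] = 32, s[2] = 28, s[3] = 30, s[4] = 0, s[5] = 44, s[6] = 22, s[7] = 4, s[8] = 42, s[9] = 52, s[10] = 18, s[11] = 6, s[12] = 12, s[13] = 38, s[14] = 54, s[15] = 46, s[16] = 50, s[17] = 48, s[18] = 20, s[19] = 34, s[20] = 56, s[21] = 16, s[22] = 36, s[23] = 26, s[24] = 2, s[25] = 14, s[26] = 8, s[27] = 40, s[28] = 24, s[29] = 32.
The sequence repeats with period 28.
(2041 - 1) mod 28 = 24, so s[2041] = s[25] = 14.

14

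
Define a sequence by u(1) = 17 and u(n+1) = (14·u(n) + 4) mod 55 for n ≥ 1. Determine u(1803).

u(1) = 17; u(2) = 22; u(3) = 37; u(4) = 27; u(5) = 52; u(6) = 17.
The sequence repeats with period 5.
So u(1803) = u(1 + ((1803-1) mod 5)) = u(3) = 37.

37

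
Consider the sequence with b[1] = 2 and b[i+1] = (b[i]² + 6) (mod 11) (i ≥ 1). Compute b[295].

6

We have b[1] = 2, b[2] = 10, b[3] = 7, b[4] = 0, b[5] = 6, b[6] = 9, b[7] = 10.
Since b[7] = b[2] = 10, the sequence is eventually periodic: after a pre-period of length 1 it cycles with period 5.
For i ≥ 2, b[i] depends only on (i - 2) mod 5. (295 - 2) mod 5 = 3, so b[295] = b[5] = 6.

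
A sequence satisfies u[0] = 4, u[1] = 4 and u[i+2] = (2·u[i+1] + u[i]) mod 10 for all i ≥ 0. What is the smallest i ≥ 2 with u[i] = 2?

2

We have u[0] = 4; u[1] = 4; u[2] = 2; u[3] = 8; u[4] = 8; u[5] = 4; u[6] = 6; u[7] = 6; u[8] = 8; u[9] = 2; u[10] = 2; u[11] = 6; u[12] = 4; u[13] = 4.
Since (u[12], u[13]) = (u[0], u[1]) = (4, 4) (two consecutive terms determine the rest), the sequence is periodic with period 12.
The value 2 first appears (with i ≥ 2) at u[2].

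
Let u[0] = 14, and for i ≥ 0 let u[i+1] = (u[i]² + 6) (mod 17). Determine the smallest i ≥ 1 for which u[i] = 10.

2

Listing terms: u[0] = 14,  u[1] = 15,  u[2] = 10,  u[3] = 4,  u[4] = 5,  u[5] = 14.
The sequence repeats with period 5.
The value 10 first appears (with i ≥ 1) at u[2].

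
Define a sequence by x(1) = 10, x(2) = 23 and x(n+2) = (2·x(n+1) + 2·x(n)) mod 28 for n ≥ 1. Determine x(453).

20

x(1) = 10; x(2) = 23; x(3) = 10; x(4) = 10; x(5) = 12; x(6) = 16; x(7) = 0; x(8) = 4; x(9) = 8; x(10) = 24; x(11) = 8; x(12) = 8; x(13) = 4; x(14) = 24; x(15) = 0; x(16) = 20; x(17) = 12; x(18) = 8; x(19) = 12; x(20) = 12; x(21) = 20; x(22) = 8; x(23) = 0; x(24) = 16; x(25) = 4; x(26) = 12; x(27) = 4; x(28) = 4; x(29) = 16; x(30) = 12; x(31) = 0; x(32) = 24; x(33) = 20; x(34) = 4; x(35) = 20; x(36) = 20; x(37) = 24; x(38) = 4; x(39) = 0; x(40) = 8; x(41) = 16; x(42) = 20; x(43) = 16; x(44) = 16; x(45) = 8; x(46) = 20; x(47) = 0; x(48) = 12; x(49) = 24; x(50) = 16; x(51) = 24; x(52) = 24; x(53) = 12; x(54) = 16.
Since (x(53), x(54)) = (x(5), x(6)) = (12, 16) (two consecutive terms determine the rest), the sequence is eventually periodic: after a pre-period of length 4 it cycles with period 48.
For n ≥ 5, x(n) depends only on (n - 5) mod 48. (453 - 5) mod 48 = 16, so x(453) = x(21) = 20.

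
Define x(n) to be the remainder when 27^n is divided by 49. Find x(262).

15

Listing terms: x(0) = 1,  x(1) = 27,  x(2) = 43,  x(3) = 34,  x(4) = 36,  x(5) = 41,  x(6) = 29,  x(7) = 48,  x(8) = 22,  x(9) = 6,  x(10) = 15,  x(11) = 13,  x(12) = 8,  x(13) = 20,  x(14) = 1.
Since x(14) = x(0) = 1, the sequence is periodic with period 14.
(262 - 0) mod 14 = 10, so x(262) = x(10) = 15.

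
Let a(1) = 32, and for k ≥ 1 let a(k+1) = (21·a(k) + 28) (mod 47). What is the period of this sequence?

23

Computing terms: a(1) = 32; a(2) = 42; a(3) = 17; a(4) = 9; a(5) = 29; a(6) = 26; a(7) = 10; a(8) = 3; a(9) = 44; a(10) = 12; a(11) = 45; a(12) = 33; a(13) = 16; a(14) = 35; a(15) = 11; a(16) = 24; a(17) = 15; a(18) = 14; a(19) = 40; a(20) = 22; a(21) = 20; a(22) = 25; a(23) = 36; a(24) = 32.
Since a(24) = a(1) = 32, the sequence is periodic with period 23.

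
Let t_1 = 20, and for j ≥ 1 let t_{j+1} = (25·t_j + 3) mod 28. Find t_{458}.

27

Computing terms: t_1 = 20, t_2 = 27, t_3 = 6, t_4 = 13, t_5 = 20.
Since t_5 = t_1 = 20, the sequence is periodic with period 4.
(458 - 1) mod 4 = 1, so t_{458} = t_2 = 27.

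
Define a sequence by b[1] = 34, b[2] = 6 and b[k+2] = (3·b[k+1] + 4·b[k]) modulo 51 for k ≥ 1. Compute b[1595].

We have b[1] = 34, b[2] = 6, b[3] = 1, b[4] = 27, b[5] = 34, b[6] = 6.
Since (b[5], b[6]) = (b[1], b[2]) = (34, 6) (two consecutive terms determine the rest), the sequence is periodic with period 4.
So b[1595] = b[1 + ((1595-1) mod 4)] = b[3] = 1.

1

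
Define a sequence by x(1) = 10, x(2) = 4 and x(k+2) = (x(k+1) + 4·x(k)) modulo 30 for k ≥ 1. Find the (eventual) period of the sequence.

Listing terms: x(1) = 10; x(2) = 4; x(3) = 14; x(4) = 0; x(5) = 26; x(6) = 26; x(7) = 10; x(8) = 24; x(9) = 4; x(10) = 10; x(11) = 26; x(12) = 6; x(13) = 20; x(14) = 14; x(15) = 4; x(16) = 0; x(17) = 16; x(18) = 16; x(19) = 20; x(20) = 24; x(21) = 14; x(22) = 20; x(23) = 16; x(24) = 6; x(25) = 10; x(26) = 4.
The sequence repeats with period 24.

24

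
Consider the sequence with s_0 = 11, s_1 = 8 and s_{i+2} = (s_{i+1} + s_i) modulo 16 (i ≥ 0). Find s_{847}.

0

Computing terms: s_0 = 11,  s_1 = 8,  s_2 = 3,  s_3 = 11,  s_4 = 14,  s_5 = 9,  s_6 = 7,  s_7 = 0,  s_8 = 7,  s_9 = 7,  s_{10} = 14,  s_{11} = 5,  s_{12} = 3,  s_{13} = 8,  s_{14} = 11,  s_{15} = 3,  s_{16} = 14,  s_{17} = 1,  s_{18} = 15,  s_{19} = 0,  s_{20} = 15,  s_{21} = 15,  s_{22} = 14,  s_{23} = 13,  s_{24} = 11,  s_{25} = 8.
Since (s_{24}, s_{25}) = (s_0, s_1) = (11, 8) (two consecutive terms determine the rest), the sequence is periodic with period 24.
So s_{847} = s_{0 + ((847-0) mod 24)} = s_7 = 0.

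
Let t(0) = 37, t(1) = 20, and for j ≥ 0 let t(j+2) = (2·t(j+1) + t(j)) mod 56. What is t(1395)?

Computing terms: t(0) = 37, t(1) = 20, t(2) = 21, t(3) = 6, t(4) = 33, t(5) = 16, t(6) = 9, t(7) = 34, t(8) = 21, t(9) = 20, t(10) = 5, t(11) = 30, t(12) = 9, t(13) = 48, t(14) = 49, t(15) = 34, t(16) = 5, t(17) = 44, t(18) = 37, t(19) = 6, t(20) = 49, t(21) = 48, t(22) = 33, t(23) = 2, t(24) = 37, t(25) = 20.
The sequence repeats with period 24.
So t(1395) = t(0 + ((1395-0) mod 24)) = t(3) = 6.

6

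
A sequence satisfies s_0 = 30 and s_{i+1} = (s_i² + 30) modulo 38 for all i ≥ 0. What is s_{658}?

20

Computing terms: s_0 = 30; s_1 = 18; s_2 = 12; s_3 = 22; s_4 = 20; s_5 = 12.
Since s_5 = s_2 = 12, the sequence is eventually periodic: after a pre-period of length 2 it cycles with period 3.
For i ≥ 2, s_i depends only on (i - 2) mod 3. (658 - 2) mod 3 = 2, so s_{658} = s_4 = 20.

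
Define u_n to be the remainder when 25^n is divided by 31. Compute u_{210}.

Listing terms: u_1 = 25; u_2 = 5; u_3 = 1; u_4 = 25.
The sequence repeats with period 3.
(210 - 1) mod 3 = 2, so u_{210} = u_3 = 1.

1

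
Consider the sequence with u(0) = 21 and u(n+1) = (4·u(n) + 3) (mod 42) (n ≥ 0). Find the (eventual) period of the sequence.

We have u(0) = 21, u(1) = 3, u(2) = 15, u(3) = 21.
Since u(3) = u(0) = 21, the sequence is periodic with period 3.

3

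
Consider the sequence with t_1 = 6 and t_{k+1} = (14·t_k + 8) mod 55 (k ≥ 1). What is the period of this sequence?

10

t_1 = 6,  t_2 = 37,  t_3 = 31,  t_4 = 2,  t_5 = 36,  t_6 = 17,  t_7 = 26,  t_8 = 42,  t_9 = 46,  t_{10} = 47,  t_{11} = 6.
Since t_{11} = t_1 = 6, the sequence is periodic with period 10.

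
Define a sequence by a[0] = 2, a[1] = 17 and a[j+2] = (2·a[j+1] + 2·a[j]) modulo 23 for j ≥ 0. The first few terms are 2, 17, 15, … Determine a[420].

15

a[0] = 2, a[1] = 17, a[2] = 15, a[3] = 18, a[4] = 20, a[5] = 7, a[6] = 8, a[7] = 7, a[8] = 7, a[9] = 5, a[10] = 1, a[11] = 12, a[12] = 3, a[13] = 7, a[14] = 20, a[15] = 8, a[16] = 10, a[17] = 13, a[18] = 0, a[19] = 3, a[20] = 6, a[21] = 18, a[22] = 2, a[23] = 17.
The sequence repeats with period 22.
(420 - 0) mod 22 = 2, so a[420] = a[2] = 15.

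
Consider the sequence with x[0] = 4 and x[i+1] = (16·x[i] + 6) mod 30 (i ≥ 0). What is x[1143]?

22

We have x[0] = 4; x[1] = 10; x[2] = 16; x[3] = 22; x[4] = 28; x[5] = 4.
The sequence repeats with period 5.
So x[1143] = x[0 + ((1143-0) mod 5)] = x[3] = 22.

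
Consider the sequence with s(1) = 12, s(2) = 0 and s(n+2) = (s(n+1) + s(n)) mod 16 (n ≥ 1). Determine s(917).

We have s(1) = 12,  s(2) = 0,  s(3) = 12,  s(4) = 12,  s(5) = 8,  s(6) = 4,  s(7) = 12,  s(8) = 0.
Since (s(7), s(8)) = (s(1), s(2)) = (12, 0) (two consecutive terms determine the rest), the sequence is periodic with period 6.
So s(917) = s(1 + ((917-1) mod 6)) = s(5) = 8.

8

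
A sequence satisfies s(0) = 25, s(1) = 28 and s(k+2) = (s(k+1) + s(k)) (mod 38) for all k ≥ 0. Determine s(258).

Computing terms: s(0) = 25,  s(1) = 28,  s(2) = 15,  s(3) = 5,  s(4) = 20,  s(5) = 25,  s(6) = 7,  s(7) = 32,  s(8) = 1,  s(9) = 33,  s(10) = 34,  s(11) = 29,  s(12) = 25,  s(13) = 16,  s(14) = 3,  s(15) = 19,  s(16) = 22,  s(17) = 3,  s(18) = 25,  s(19) = 28.
Since (s(18), s(19)) = (s(0), s(1)) = (25, 28) (two consecutive terms determine the rest), the sequence is periodic with period 18.
So s(258) = s(0 + ((258-0) mod 18)) = s(6) = 7.

7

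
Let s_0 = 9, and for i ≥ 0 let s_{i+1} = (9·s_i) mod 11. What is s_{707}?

3

Listing terms: s_0 = 9,  s_1 = 4,  s_2 = 3,  s_3 = 5,  s_4 = 1,  s_5 = 9.
Since s_5 = s_0 = 9, the sequence is periodic with period 5.
(707 - 0) mod 5 = 2, so s_{707} = s_2 = 3.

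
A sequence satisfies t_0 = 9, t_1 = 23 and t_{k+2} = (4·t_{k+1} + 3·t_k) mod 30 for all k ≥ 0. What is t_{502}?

We have t_0 = 9,  t_1 = 23,  t_2 = 29,  t_3 = 5,  t_4 = 17,  t_5 = 23,  t_6 = 23,  t_7 = 11,  t_8 = 23,  t_9 = 5,  t_{10} = 29,  t_{11} = 11,  t_{12} = 11,  t_{13} = 17,  t_{14} = 11,  t_{15} = 5,  t_{16} = 23,  t_{17} = 17,  t_{18} = 17,  t_{19} = 29,  t_{20} = 17,  t_{21} = 5,  t_{22} = 11,  t_{23} = 29,  t_{24} = 29,  t_{25} = 23,  t_{26} = 29.
Since (t_{25}, t_{26}) = (t_1, t_2) = (23, 29) (two consecutive terms determine the rest), the sequence is eventually periodic: after a pre-period of length 1 it cycles with period 24.
For k ≥ 1, t_k depends only on (k - 1) mod 24. (502 - 1) mod 24 = 21, so t_{502} = t_{22} = 11.

11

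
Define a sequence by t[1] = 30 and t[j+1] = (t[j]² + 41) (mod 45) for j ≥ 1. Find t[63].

Computing terms: t[1] = 30, t[2] = 41, t[3] = 12, t[4] = 5, t[5] = 21, t[6] = 32, t[7] = 30.
Since t[7] = t[1] = 30, the sequence is periodic with period 6.
(63 - 1) mod 6 = 2, so t[63] = t[3] = 12.

12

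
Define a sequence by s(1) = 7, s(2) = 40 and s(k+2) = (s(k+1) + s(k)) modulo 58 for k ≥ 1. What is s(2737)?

7

s(1) = 7; s(2) = 40; s(3) = 47; s(4) = 29; s(5) = 18; s(6) = 47; s(7) = 7; s(8) = 54; s(9) = 3; s(10) = 57; s(11) = 2; s(12) = 1; s(13) = 3; s(14) = 4; s(15) = 7; s(16) = 11; s(17) = 18; s(18) = 29; s(19) = 47; s(20) = 18; s(21) = 7; s(22) = 25; s(23) = 32; s(24) = 57; s(25) = 31; s(26) = 30; s(27) = 3; s(28) = 33; s(29) = 36; s(30) = 11; s(31) = 47; s(32) = 0; s(33) = 47; s(34) = 47; s(35) = 36; s(36) = 25; s(37) = 3; s(38) = 28; s(39) = 31; s(40) = 1; s(41) = 32; s(42) = 33; s(43) = 7; s(44) = 40.
Since (s(43), s(44)) = (s(1), s(2)) = (7, 40) (two consecutive terms determine the rest), the sequence is periodic with period 42.
(2737 - 1) mod 42 = 6, so s(2737) = s(7) = 7.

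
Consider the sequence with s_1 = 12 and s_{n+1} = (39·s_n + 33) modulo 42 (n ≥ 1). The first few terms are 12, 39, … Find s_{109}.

We have s_1 = 12; s_2 = 39; s_3 = 0; s_4 = 33; s_5 = 18; s_6 = 21; s_7 = 12.
Since s_7 = s_1 = 12, the sequence is periodic with period 6.
(109 - 1) mod 6 = 0, so s_{109} = s_1 = 12.

12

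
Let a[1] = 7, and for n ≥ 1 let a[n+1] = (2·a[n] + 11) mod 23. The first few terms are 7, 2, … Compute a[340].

5

We have a[1] = 7; a[2] = 2; a[3] = 15; a[4] = 18; a[5] = 1; a[6] = 13; a[7] = 14; a[8] = 16; a[9] = 20; a[10] = 5; a[11] = 21; a[12] = 7.
The sequence repeats with period 11.
(340 - 1) mod 11 = 9, so a[340] = a[10] = 5.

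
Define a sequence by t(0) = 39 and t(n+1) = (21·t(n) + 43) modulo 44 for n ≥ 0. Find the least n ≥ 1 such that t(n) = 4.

3

t(0) = 39; t(1) = 26; t(2) = 17; t(3) = 4; t(4) = 39.
The sequence repeats with period 4.
The value 4 first appears (with n ≥ 1) at t(3).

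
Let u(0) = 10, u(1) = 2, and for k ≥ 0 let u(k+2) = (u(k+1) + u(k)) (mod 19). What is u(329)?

2

Listing terms: u(0) = 10, u(1) = 2, u(2) = 12, u(3) = 14, u(4) = 7, u(5) = 2, u(6) = 9, u(7) = 11, u(8) = 1, u(9) = 12, u(10) = 13, u(11) = 6, u(12) = 0, u(13) = 6, u(14) = 6, u(15) = 12, u(16) = 18, u(17) = 11, u(18) = 10, u(19) = 2.
The sequence repeats with period 18.
(329 - 0) mod 18 = 5, so u(329) = u(5) = 2.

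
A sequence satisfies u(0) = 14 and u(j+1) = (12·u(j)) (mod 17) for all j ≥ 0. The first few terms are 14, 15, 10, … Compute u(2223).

4

Listing terms: u(0) = 14, u(1) = 15, u(2) = 10, u(3) = 1, u(4) = 12, u(5) = 8, u(6) = 11, u(7) = 13, u(8) = 3, u(9) = 2, u(10) = 7, u(11) = 16, u(12) = 5, u(13) = 9, u(14) = 6, u(15) = 4, u(16) = 14.
The sequence repeats with period 16.
So u(2223) = u(0 + ((2223-0) mod 16)) = u(15) = 4.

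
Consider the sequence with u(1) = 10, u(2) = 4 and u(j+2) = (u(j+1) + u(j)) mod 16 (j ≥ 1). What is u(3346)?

10

Listing terms: u(1) = 10,  u(2) = 4,  u(3) = 14,  u(4) = 2,  u(5) = 0,  u(6) = 2,  u(7) = 2,  u(8) = 4,  u(9) = 6,  u(10) = 10,  u(11) = 0,  u(12) = 10,  u(13) = 10,  u(14) = 4.
Since (u(13), u(14)) = (u(1), u(2)) = (10, 4) (two consecutive terms determine the rest), the sequence is periodic with period 12.
So u(3346) = u(1 + ((3346-1) mod 12)) = u(10) = 10.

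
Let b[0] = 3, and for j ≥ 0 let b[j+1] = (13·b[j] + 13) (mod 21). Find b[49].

10

Listing terms: b[0] = 3, b[1] = 10, b[2] = 17, b[3] = 3.
The sequence repeats with period 3.
(49 - 0) mod 3 = 1, so b[49] = b[1] = 10.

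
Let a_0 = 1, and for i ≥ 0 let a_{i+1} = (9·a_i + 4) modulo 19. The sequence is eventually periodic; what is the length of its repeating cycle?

9

Computing terms: a_0 = 1,  a_1 = 13,  a_2 = 7,  a_3 = 10,  a_4 = 18,  a_5 = 14,  a_6 = 16,  a_7 = 15,  a_8 = 6,  a_9 = 1.
Since a_9 = a_0 = 1, the sequence is periodic with period 9.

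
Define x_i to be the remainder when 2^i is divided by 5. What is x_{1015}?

Listing terms: x_0 = 1; x_1 = 2; x_2 = 4; x_3 = 3; x_4 = 1.
The sequence repeats with period 4.
(1015 - 0) mod 4 = 3, so x_{1015} = x_3 = 3.

3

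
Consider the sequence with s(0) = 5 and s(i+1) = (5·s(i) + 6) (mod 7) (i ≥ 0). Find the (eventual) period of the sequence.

Listing terms: s(0) = 5,  s(1) = 3,  s(2) = 0,  s(3) = 6,  s(4) = 1,  s(5) = 4,  s(6) = 5.
Since s(6) = s(0) = 5, the sequence is periodic with period 6.

6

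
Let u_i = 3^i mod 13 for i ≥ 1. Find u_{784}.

Computing terms: u_1 = 3, u_2 = 9, u_3 = 1, u_4 = 3.
Since u_4 = u_1 = 3, the sequence is periodic with period 3.
So u_{784} = u_{1 + ((784-1) mod 3)} = u_1 = 3.

3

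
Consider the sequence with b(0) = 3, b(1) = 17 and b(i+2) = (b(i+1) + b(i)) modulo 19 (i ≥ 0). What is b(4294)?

11

Listing terms: b(0) = 3,  b(1) = 17,  b(2) = 1,  b(3) = 18,  b(4) = 0,  b(5) = 18,  b(6) = 18,  b(7) = 17,  b(8) = 16,  b(9) = 14,  b(10) = 11,  b(11) = 6,  b(12) = 17,  b(13) = 4,  b(14) = 2,  b(15) = 6,  b(16) = 8,  b(17) = 14,  b(18) = 3,  b(19) = 17.
The sequence repeats with period 18.
So b(4294) = b(0 + ((4294-0) mod 18)) = b(10) = 11.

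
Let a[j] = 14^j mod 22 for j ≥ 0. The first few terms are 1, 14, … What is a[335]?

12

a[0] = 1; a[1] = 14; a[2] = 20; a[3] = 16; a[4] = 4; a[5] = 12; a[6] = 14.
Since a[6] = a[1] = 14, the sequence is eventually periodic: after a pre-period of length 1 it cycles with period 5.
For j ≥ 1, a[j] depends only on (j - 1) mod 5. (335 - 1) mod 5 = 4, so a[335] = a[5] = 12.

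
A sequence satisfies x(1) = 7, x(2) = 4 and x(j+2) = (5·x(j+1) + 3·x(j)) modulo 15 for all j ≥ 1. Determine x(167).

Computing terms: x(1) = 7, x(2) = 4, x(3) = 11, x(4) = 7, x(5) = 8, x(6) = 1, x(7) = 14, x(8) = 13, x(9) = 2, x(10) = 4, x(11) = 11.
Since (x(10), x(11)) = (x(2), x(3)) = (4, 11) (two consecutive terms determine the rest), the sequence is eventually periodic: after a pre-period of length 1 it cycles with period 8.
For j ≥ 2, x(j) depends only on (j - 2) mod 8. (167 - 2) mod 8 = 5, so x(167) = x(7) = 14.

14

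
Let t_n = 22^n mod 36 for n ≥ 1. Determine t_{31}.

4

Computing terms: t_1 = 22,  t_2 = 16,  t_3 = 28,  t_4 = 4,  t_5 = 16.
Since t_5 = t_2 = 16, the sequence is eventually periodic: after a pre-period of length 1 it cycles with period 3.
For n ≥ 2, t_n depends only on (n - 2) mod 3. (31 - 2) mod 3 = 2, so t_{31} = t_4 = 4.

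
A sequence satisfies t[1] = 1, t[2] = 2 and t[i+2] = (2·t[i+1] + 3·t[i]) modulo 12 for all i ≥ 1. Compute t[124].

8

We have t[1] = 1,  t[2] = 2,  t[3] = 7,  t[4] = 8,  t[5] = 1,  t[6] = 2.
The sequence repeats with period 4.
So t[124] = t[1 + ((124-1) mod 4)] = t[4] = 8.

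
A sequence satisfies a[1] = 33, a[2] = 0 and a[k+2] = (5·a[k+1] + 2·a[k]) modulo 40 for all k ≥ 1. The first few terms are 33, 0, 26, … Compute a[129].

38

Listing terms: a[1] = 33; a[2] = 0; a[3] = 26; a[4] = 10; a[5] = 22; a[6] = 10; a[7] = 14; a[8] = 10; a[9] = 38; a[10] = 10; a[11] = 6; a[12] = 10; a[13] = 22.
Since (a[12], a[13]) = (a[4], a[5]) = (10, 22) (two consecutive terms determine the rest), the sequence is eventually periodic: after a pre-period of length 3 it cycles with period 8.
For k ≥ 4, a[k] depends only on (k - 4) mod 8. (129 - 4) mod 8 = 5, so a[129] = a[9] = 38.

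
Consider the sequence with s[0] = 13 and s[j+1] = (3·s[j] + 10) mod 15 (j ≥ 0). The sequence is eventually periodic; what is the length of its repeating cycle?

s[0] = 13; s[1] = 4; s[2] = 7; s[3] = 1; s[4] = 13.
The sequence repeats with period 4.

4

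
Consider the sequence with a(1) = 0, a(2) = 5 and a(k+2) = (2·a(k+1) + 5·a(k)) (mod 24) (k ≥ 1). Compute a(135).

22

Computing terms: a(1) = 0,  a(2) = 5,  a(3) = 10,  a(4) = 21,  a(5) = 20,  a(6) = 1,  a(7) = 6,  a(8) = 17,  a(9) = 16,  a(10) = 21,  a(11) = 2,  a(12) = 13,  a(13) = 12,  a(14) = 17,  a(15) = 22,  a(16) = 9,  a(17) = 8,  a(18) = 13,  a(19) = 18,  a(20) = 5,  a(21) = 4,  a(22) = 9,  a(23) = 14,  a(24) = 1,  a(25) = 0,  a(26) = 5.
Since (a(25), a(26)) = (a(1), a(2)) = (0, 5) (two consecutive terms determine the rest), the sequence is periodic with period 24.
So a(135) = a(1 + ((135-1) mod 24)) = a(15) = 22.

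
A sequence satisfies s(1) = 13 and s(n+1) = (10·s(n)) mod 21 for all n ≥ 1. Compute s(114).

s(1) = 13, s(2) = 4, s(3) = 19, s(4) = 1, s(5) = 10, s(6) = 16, s(7) = 13.
Since s(7) = s(1) = 13, the sequence is periodic with period 6.
So s(114) = s(1 + ((114-1) mod 6)) = s(6) = 16.

16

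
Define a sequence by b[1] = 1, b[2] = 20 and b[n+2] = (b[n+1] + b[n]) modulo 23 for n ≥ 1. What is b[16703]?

Listing terms: b[1] = 1; b[2] = 20; b[3] = 21; b[4] = 18; b[5] = 16; b[6] = 11; b[7] = 4; b[8] = 15; b[9] = 19; b[10] = 11; b[11] = 7; b[12] = 18; b[13] = 2; b[14] = 20; b[15] = 22; b[16] = 19; b[17] = 18; b[18] = 14; b[19] = 9; b[20] = 0; b[21] = 9; b[22] = 9; b[23] = 18; b[24] = 4; b[25] = 22; b[26] = 3; b[27] = 2; b[28] = 5; b[29] = 7; b[30] = 12; b[31] = 19; b[32] = 8; b[33] = 4; b[34] = 12; b[35] = 16; b[36] = 5; b[37] = 21; b[38] = 3; b[39] = 1; b[40] = 4; b[41] = 5; b[42] = 9; b[43] = 14; b[44] = 0; b[45] = 14; b[46] = 14; b[47] = 5; b[48] = 19; b[49] = 1; b[50] = 20.
Since (b[49], b[50]) = (b[1], b[2]) = (1, 20) (two consecutive terms determine the rest), the sequence is periodic with period 48.
(16703 - 1) mod 48 = 46, so b[16703] = b[47] = 5.

5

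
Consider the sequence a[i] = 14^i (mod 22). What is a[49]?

a[0] = 1, a[1] = 14, a[2] = 20, a[3] = 16, a[4] = 4, a[5] = 12, a[6] = 14.
Since a[6] = a[1] = 14, the sequence is eventually periodic: after a pre-period of length 1 it cycles with period 5.
For i ≥ 1, a[i] depends only on (i - 1) mod 5. (49 - 1) mod 5 = 3, so a[49] = a[4] = 4.

4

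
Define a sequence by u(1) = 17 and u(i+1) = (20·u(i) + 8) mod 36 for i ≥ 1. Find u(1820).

24

Computing terms: u(1) = 17; u(2) = 24; u(3) = 20; u(4) = 12; u(5) = 32; u(6) = 0; u(7) = 8; u(8) = 24.
Since u(8) = u(2) = 24, the sequence is eventually periodic: after a pre-period of length 1 it cycles with period 6.
For i ≥ 2, u(i) depends only on (i - 2) mod 6. (1820 - 2) mod 6 = 0, so u(1820) = u(2) = 24.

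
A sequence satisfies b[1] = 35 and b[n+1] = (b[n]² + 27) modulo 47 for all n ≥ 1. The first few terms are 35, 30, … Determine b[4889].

12

Listing terms: b[1] = 35,  b[2] = 30,  b[3] = 34,  b[4] = 8,  b[5] = 44,  b[6] = 36,  b[7] = 7,  b[8] = 29,  b[9] = 22,  b[10] = 41,  b[11] = 16,  b[12] = 1,  b[13] = 28,  b[14] = 12,  b[15] = 30.
Since b[15] = b[2] = 30, the sequence is eventually periodic: after a pre-period of length 1 it cycles with period 13.
For n ≥ 2, b[n] depends only on (n - 2) mod 13. (4889 - 2) mod 13 = 12, so b[4889] = b[14] = 12.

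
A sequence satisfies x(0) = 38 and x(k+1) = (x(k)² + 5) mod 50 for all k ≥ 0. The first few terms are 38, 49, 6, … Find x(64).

36

Computing terms: x(0) = 38,  x(1) = 49,  x(2) = 6,  x(3) = 41,  x(4) = 36,  x(5) = 1,  x(6) = 6.
Since x(6) = x(2) = 6, the sequence is eventually periodic: after a pre-period of length 2 it cycles with period 4.
For k ≥ 2, x(k) depends only on (k - 2) mod 4. (64 - 2) mod 4 = 2, so x(64) = x(4) = 36.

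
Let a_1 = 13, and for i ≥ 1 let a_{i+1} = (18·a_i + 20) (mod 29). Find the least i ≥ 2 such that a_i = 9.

Listing terms: a_1 = 13; a_2 = 22; a_3 = 10; a_4 = 26; a_5 = 24; a_6 = 17; a_7 = 7; a_8 = 1; a_9 = 9; a_{10} = 8; a_{11} = 19; a_{12} = 14; a_{13} = 11; a_{14} = 15; a_{15} = 0; a_{16} = 20; a_{17} = 3; a_{18} = 16; a_{19} = 18; a_{20} = 25; a_{21} = 6; a_{22} = 12; a_{23} = 4; a_{24} = 5; a_{25} = 23; a_{26} = 28; a_{27} = 2; a_{28} = 27; a_{29} = 13.
The sequence repeats with period 28.
The value 9 first appears (with i ≥ 2) at a_9.

9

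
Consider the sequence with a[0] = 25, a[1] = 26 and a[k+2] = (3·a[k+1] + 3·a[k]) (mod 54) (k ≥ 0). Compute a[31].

Listing terms: a[0] = 25, a[1] = 26, a[2] = 45, a[3] = 51, a[4] = 18, a[5] = 45, a[6] = 27, a[7] = 0, a[8] = 27, a[9] = 27, a[10] = 0.
Since (a[9], a[10]) = (a[6], a[7]) = (27, 0) (two consecutive terms determine the rest), the sequence is eventually periodic: after a pre-period of length 6 it cycles with period 3.
For k ≥ 6, a[k] depends only on (k - 6) mod 3. (31 - 6) mod 3 = 1, so a[31] = a[7] = 0.

0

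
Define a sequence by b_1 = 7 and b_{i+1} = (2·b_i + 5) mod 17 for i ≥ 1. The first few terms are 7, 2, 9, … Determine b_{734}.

We have b_1 = 7; b_2 = 2; b_3 = 9; b_4 = 6; b_5 = 0; b_6 = 5; b_7 = 15; b_8 = 1; b_9 = 7.
The sequence repeats with period 8.
So b_{734} = b_{1 + ((734-1) mod 8)} = b_6 = 5.

5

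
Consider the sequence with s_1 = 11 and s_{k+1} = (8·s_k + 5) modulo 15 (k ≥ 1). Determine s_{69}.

11

We have s_1 = 11,  s_2 = 3,  s_3 = 14,  s_4 = 12,  s_5 = 11.
Since s_5 = s_1 = 11, the sequence is periodic with period 4.
(69 - 1) mod 4 = 0, so s_{69} = s_1 = 11.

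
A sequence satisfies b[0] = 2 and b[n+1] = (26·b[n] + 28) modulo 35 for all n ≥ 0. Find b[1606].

25

Listing terms: b[0] = 2, b[1] = 10, b[2] = 8, b[3] = 26, b[4] = 4, b[5] = 27, b[6] = 30, b[7] = 3, b[8] = 1, b[9] = 19, b[10] = 32, b[11] = 20, b[12] = 23, b[13] = 31, b[14] = 29, b[15] = 12, b[16] = 25, b[17] = 13, b[18] = 16, b[19] = 24, b[20] = 22, b[21] = 5, b[22] = 18, b[23] = 6, b[24] = 9, b[25] = 17, b[26] = 15, b[27] = 33, b[28] = 11, b[29] = 34, b[30] = 2.
The sequence repeats with period 30.
(1606 - 0) mod 30 = 16, so b[1606] = b[16] = 25.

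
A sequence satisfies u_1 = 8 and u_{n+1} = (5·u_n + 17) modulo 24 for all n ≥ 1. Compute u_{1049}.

Listing terms: u_1 = 8,  u_2 = 9,  u_3 = 14,  u_4 = 15,  u_5 = 20,  u_6 = 21,  u_7 = 2,  u_8 = 3,  u_9 = 8.
The sequence repeats with period 8.
(1049 - 1) mod 8 = 0, so u_{1049} = u_1 = 8.

8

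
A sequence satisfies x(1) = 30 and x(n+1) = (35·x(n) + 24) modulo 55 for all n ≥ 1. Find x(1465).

4

Computing terms: x(1) = 30; x(2) = 29; x(3) = 49; x(4) = 34; x(5) = 4; x(6) = 54; x(7) = 44; x(8) = 24; x(9) = 39; x(10) = 14; x(11) = 19; x(12) = 29.
Since x(12) = x(2) = 29, the sequence is eventually periodic: after a pre-period of length 1 it cycles with period 10.
For n ≥ 2, x(n) depends only on (n - 2) mod 10. (1465 - 2) mod 10 = 3, so x(1465) = x(5) = 4.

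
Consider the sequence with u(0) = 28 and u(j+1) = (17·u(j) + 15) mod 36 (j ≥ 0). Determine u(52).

We have u(0) = 28,  u(1) = 23,  u(2) = 10,  u(3) = 5,  u(4) = 28.
The sequence repeats with period 4.
(52 - 0) mod 4 = 0, so u(52) = u(0) = 28.

28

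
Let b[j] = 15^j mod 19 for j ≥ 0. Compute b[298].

Computing terms: b[0] = 1; b[1] = 15; b[2] = 16; b[3] = 12; b[4] = 9; b[5] = 2; b[6] = 11; b[7] = 13; b[8] = 5; b[9] = 18; b[10] = 4; b[11] = 3; b[12] = 7; b[13] = 10; b[14] = 17; b[15] = 8; b[16] = 6; b[17] = 14; b[18] = 1.
Since b[18] = b[0] = 1, the sequence is periodic with period 18.
So b[298] = b[0 + ((298-0) mod 18)] = b[10] = 4.

4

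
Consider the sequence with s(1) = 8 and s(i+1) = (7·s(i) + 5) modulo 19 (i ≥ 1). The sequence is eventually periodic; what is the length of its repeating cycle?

3

Listing terms: s(1) = 8; s(2) = 4; s(3) = 14; s(4) = 8.
The sequence repeats with period 3.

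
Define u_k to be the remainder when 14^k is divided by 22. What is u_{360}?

u_1 = 14,  u_2 = 20,  u_3 = 16,  u_4 = 4,  u_5 = 12,  u_6 = 14.
Since u_6 = u_1 = 14, the sequence is periodic with period 5.
(360 - 1) mod 5 = 4, so u_{360} = u_5 = 12.

12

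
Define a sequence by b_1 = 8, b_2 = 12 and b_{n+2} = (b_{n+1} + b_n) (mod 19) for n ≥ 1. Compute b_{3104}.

11

Listing terms: b_1 = 8,  b_2 = 12,  b_3 = 1,  b_4 = 13,  b_5 = 14,  b_6 = 8,  b_7 = 3,  b_8 = 11,  b_9 = 14,  b_{10} = 6,  b_{11} = 1,  b_{12} = 7,  b_{13} = 8,  b_{14} = 15,  b_{15} = 4,  b_{16} = 0,  b_{17} = 4,  b_{18} = 4,  b_{19} = 8,  b_{20} = 12.
Since (b_{19}, b_{20}) = (b_1, b_2) = (8, 12) (two consecutive terms determine the rest), the sequence is periodic with period 18.
So b_{3104} = b_{1 + ((3104-1) mod 18)} = b_8 = 11.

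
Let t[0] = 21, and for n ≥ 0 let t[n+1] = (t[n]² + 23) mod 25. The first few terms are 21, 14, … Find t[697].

14

t[0] = 21; t[1] = 14; t[2] = 19; t[3] = 9; t[4] = 4; t[5] = 14.
Since t[5] = t[1] = 14, the sequence is eventually periodic: after a pre-period of length 1 it cycles with period 4.
For n ≥ 1, t[n] depends only on (n - 1) mod 4. (697 - 1) mod 4 = 0, so t[697] = t[1] = 14.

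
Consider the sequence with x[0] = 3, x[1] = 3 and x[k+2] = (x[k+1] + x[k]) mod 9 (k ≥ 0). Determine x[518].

3

Computing terms: x[0] = 3; x[1] = 3; x[2] = 6; x[3] = 0; x[4] = 6; x[5] = 6; x[6] = 3; x[7] = 0; x[8] = 3; x[9] = 3.
The sequence repeats with period 8.
So x[518] = x[0 + ((518-0) mod 8)] = x[6] = 3.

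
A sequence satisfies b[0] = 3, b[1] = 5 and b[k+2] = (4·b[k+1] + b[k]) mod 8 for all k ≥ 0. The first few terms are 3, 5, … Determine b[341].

5

Computing terms: b[0] = 3; b[1] = 5; b[2] = 7; b[3] = 1; b[4] = 3; b[5] = 5.
The sequence repeats with period 4.
(341 - 0) mod 4 = 1, so b[341] = b[1] = 5.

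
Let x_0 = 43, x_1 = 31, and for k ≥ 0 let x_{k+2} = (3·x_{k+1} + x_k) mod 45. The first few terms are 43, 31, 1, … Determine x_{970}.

22

x_0 = 43, x_1 = 31, x_2 = 1, x_3 = 34, x_4 = 13, x_5 = 28, x_6 = 7, x_7 = 4, x_8 = 19, x_9 = 16, x_{10} = 22, x_{11} = 37, x_{12} = 43, x_{13} = 31.
Since (x_{12}, x_{13}) = (x_0, x_1) = (43, 31) (two consecutive terms determine the rest), the sequence is periodic with period 12.
So x_{970} = x_{0 + ((970-0) mod 12)} = x_{10} = 22.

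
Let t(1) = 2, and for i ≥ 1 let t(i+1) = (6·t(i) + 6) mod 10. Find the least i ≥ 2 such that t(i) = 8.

Listing terms: t(1) = 2, t(2) = 8, t(3) = 4, t(4) = 0, t(5) = 6, t(6) = 2.
Since t(6) = t(1) = 2, the sequence is periodic with period 5.
The value 8 first appears (with i ≥ 2) at t(2).

2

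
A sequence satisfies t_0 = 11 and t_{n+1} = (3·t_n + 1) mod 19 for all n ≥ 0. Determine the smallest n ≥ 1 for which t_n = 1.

We have t_0 = 11, t_1 = 15, t_2 = 8, t_3 = 6, t_4 = 0, t_5 = 1, t_6 = 4, t_7 = 13, t_8 = 2, t_9 = 7, t_{10} = 3, t_{11} = 10, t_{12} = 12, t_{13} = 18, t_{14} = 17, t_{15} = 14, t_{16} = 5, t_{17} = 16, t_{18} = 11.
Since t_{18} = t_0 = 11, the sequence is periodic with period 18.
The value 1 first appears (with n ≥ 1) at t_5.

5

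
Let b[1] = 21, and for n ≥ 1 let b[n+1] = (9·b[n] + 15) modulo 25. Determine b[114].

24

Computing terms: b[1] = 21, b[2] = 4, b[3] = 1, b[4] = 24, b[5] = 6, b[6] = 19, b[7] = 11, b[8] = 14, b[9] = 16, b[10] = 9, b[11] = 21.
The sequence repeats with period 10.
So b[114] = b[1 + ((114-1) mod 10)] = b[4] = 24.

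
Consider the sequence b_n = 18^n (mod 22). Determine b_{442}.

We have b_1 = 18, b_2 = 16, b_3 = 2, b_4 = 14, b_5 = 10, b_6 = 4, b_7 = 6, b_8 = 20, b_9 = 8, b_{10} = 12, b_{11} = 18.
The sequence repeats with period 10.
So b_{442} = b_{1 + ((442-1) mod 10)} = b_2 = 16.

16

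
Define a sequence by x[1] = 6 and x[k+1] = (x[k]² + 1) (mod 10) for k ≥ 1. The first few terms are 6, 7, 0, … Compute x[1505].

2

Listing terms: x[1] = 6, x[2] = 7, x[3] = 0, x[4] = 1, x[5] = 2, x[6] = 5, x[7] = 6.
Since x[7] = x[1] = 6, the sequence is periodic with period 6.
So x[1505] = x[1 + ((1505-1) mod 6)] = x[5] = 2.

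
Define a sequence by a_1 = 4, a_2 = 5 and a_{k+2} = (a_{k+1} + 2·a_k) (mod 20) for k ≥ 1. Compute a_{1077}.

9

Computing terms: a_1 = 4, a_2 = 5, a_3 = 13, a_4 = 3, a_5 = 9, a_6 = 15, a_7 = 13, a_8 = 3.
Since (a_7, a_8) = (a_3, a_4) = (13, 3) (two consecutive terms determine the rest), the sequence is eventually periodic: after a pre-period of length 2 it cycles with period 4.
For k ≥ 3, a_k depends only on (k - 3) mod 4. (1077 - 3) mod 4 = 2, so a_{1077} = a_5 = 9.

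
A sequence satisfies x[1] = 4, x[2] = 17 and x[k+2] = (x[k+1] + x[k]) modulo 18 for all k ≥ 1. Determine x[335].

x[1] = 4, x[2] = 17, x[3] = 3, x[4] = 2, x[5] = 5, x[6] = 7, x[7] = 12, x[8] = 1, x[9] = 13, x[10] = 14, x[11] = 9, x[12] = 5, x[13] = 14, x[14] = 1, x[15] = 15, x[16] = 16, x[17] = 13, x[18] = 11, x[19] = 6, x[20] = 17, x[21] = 5, x[22] = 4, x[23] = 9, x[24] = 13, x[25] = 4, x[26] = 17.
Since (x[25], x[26]) = (x[1], x[2]) = (4, 17) (two consecutive terms determine the rest), the sequence is periodic with period 24.
(335 - 1) mod 24 = 22, so x[335] = x[23] = 9.

9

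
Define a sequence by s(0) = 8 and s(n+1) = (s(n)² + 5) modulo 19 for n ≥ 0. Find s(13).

12

Listing terms: s(0) = 8,  s(1) = 12,  s(2) = 16,  s(3) = 14,  s(4) = 11,  s(5) = 12.
Since s(5) = s(1) = 12, the sequence is eventually periodic: after a pre-period of length 1 it cycles with period 4.
For n ≥ 1, s(n) depends only on (n - 1) mod 4. (13 - 1) mod 4 = 0, so s(13) = s(1) = 12.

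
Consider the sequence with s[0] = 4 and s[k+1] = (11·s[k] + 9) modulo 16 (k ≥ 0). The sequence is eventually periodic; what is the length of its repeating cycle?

We have s[0] = 4,  s[1] = 5,  s[2] = 0,  s[3] = 9,  s[4] = 12,  s[5] = 13,  s[6] = 8,  s[7] = 1,  s[8] = 4.
Since s[8] = s[0] = 4, the sequence is periodic with period 8.

8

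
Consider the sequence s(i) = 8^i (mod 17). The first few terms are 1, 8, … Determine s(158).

Listing terms: s(0) = 1,  s(1) = 8,  s(2) = 13,  s(3) = 2,  s(4) = 16,  s(5) = 9,  s(6) = 4,  s(7) = 15,  s(8) = 1.
The sequence repeats with period 8.
So s(158) = s(0 + ((158-0) mod 8)) = s(6) = 4.

4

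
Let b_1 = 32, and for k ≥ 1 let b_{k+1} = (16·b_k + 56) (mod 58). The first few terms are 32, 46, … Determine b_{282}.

46

b_1 = 32, b_2 = 46, b_3 = 38, b_4 = 26, b_5 = 8, b_6 = 10, b_7 = 42, b_8 = 32.
Since b_8 = b_1 = 32, the sequence is periodic with period 7.
(282 - 1) mod 7 = 1, so b_{282} = b_2 = 46.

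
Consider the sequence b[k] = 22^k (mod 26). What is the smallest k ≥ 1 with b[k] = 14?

Listing terms: b[0] = 1,  b[1] = 22,  b[2] = 16,  b[3] = 14,  b[4] = 22.
Since b[4] = b[1] = 22, the sequence is eventually periodic: after a pre-period of length 1 it cycles with period 3.
The value 14 first appears (with k ≥ 1) at b[3].

3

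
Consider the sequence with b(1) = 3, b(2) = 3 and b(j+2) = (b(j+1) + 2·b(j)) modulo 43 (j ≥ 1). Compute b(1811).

33

We have b(1) = 3; b(2) = 3; b(3) = 9; b(4) = 15; b(5) = 33; b(6) = 20; b(7) = 0; b(8) = 40; b(9) = 40; b(10) = 34; b(11) = 28; b(12) = 10; b(13) = 23; b(14) = 0; b(15) = 3; b(16) = 3.
Since (b(15), b(16)) = (b(1), b(2)) = (3, 3) (two consecutive terms determine the rest), the sequence is periodic with period 14.
So b(1811) = b(1 + ((1811-1) mod 14)) = b(5) = 33.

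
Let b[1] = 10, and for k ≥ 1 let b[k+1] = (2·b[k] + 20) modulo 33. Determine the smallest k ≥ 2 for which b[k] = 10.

We have b[1] = 10,  b[2] = 7,  b[3] = 1,  b[4] = 22,  b[5] = 31,  b[6] = 16,  b[7] = 19,  b[8] = 25,  b[9] = 4,  b[10] = 28,  b[11] = 10.
The sequence repeats with period 10.
The value 10 next appears (with k ≥ 2) at b[11].

11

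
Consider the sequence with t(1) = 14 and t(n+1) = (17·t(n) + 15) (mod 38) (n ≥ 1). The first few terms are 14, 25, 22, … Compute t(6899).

16

We have t(1) = 14; t(2) = 25; t(3) = 22; t(4) = 9; t(5) = 16; t(6) = 21; t(7) = 30; t(8) = 31; t(9) = 10; t(10) = 33; t(11) = 6; t(12) = 3; t(13) = 28; t(14) = 35; t(15) = 2; t(16) = 11; t(17) = 12; t(18) = 29; t(19) = 14.
The sequence repeats with period 18.
(6899 - 1) mod 18 = 4, so t(6899) = t(5) = 16.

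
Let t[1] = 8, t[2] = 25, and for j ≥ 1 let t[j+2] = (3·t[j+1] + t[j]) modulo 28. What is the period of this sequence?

48

Listing terms: t[1] = 8, t[2] = 25, t[3] = 27, t[4] = 22, t[5] = 9, t[6] = 21, t[7] = 16, t[8] = 13, t[9] = 27, t[10] = 10, t[11] = 1, t[12] = 13, t[13] = 12, t[14] = 21, t[15] = 19, t[16] = 22, t[17] = 1, t[18] = 25, t[19] = 20, t[20] = 1, t[21] = 23, t[22] = 14, t[23] = 9, t[24] = 13, t[25] = 20, t[26] = 17, t[27] = 15, t[28] = 6, t[29] = 5, t[30] = 21, t[31] = 12, t[32] = 1, t[33] = 15, t[34] = 18, t[35] = 13, t[36] = 1, t[37] = 16, t[38] = 21, t[39] = 23, t[40] = 6, t[41] = 13, t[42] = 17, t[43] = 8, t[44] = 13, t[45] = 19, t[46] = 14, t[47] = 5, t[48] = 1, t[49] = 8, t[50] = 25.
The sequence repeats with period 48.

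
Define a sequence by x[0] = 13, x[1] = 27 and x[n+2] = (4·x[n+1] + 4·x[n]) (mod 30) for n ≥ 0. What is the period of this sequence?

We have x[0] = 13,  x[1] = 27,  x[2] = 10,  x[3] = 28,  x[4] = 2,  x[5] = 0,  x[6] = 8,  x[7] = 2,  x[8] = 10,  x[9] = 18,  x[10] = 22,  x[11] = 10,  x[12] = 8,  x[13] = 12,  x[14] = 20,  x[15] = 8,  x[16] = 22,  x[17] = 0,  x[18] = 28,  x[19] = 22,  x[20] = 20,  x[21] = 18,  x[22] = 2,  x[23] = 20,  x[24] = 28,  x[25] = 12,  x[26] = 10,  x[27] = 28.
Since (x[26], x[27]) = (x[2], x[3]) = (10, 28) (two consecutive terms determine the rest), the sequence is eventually periodic: after a pre-period of length 2 it cycles with period 24.

24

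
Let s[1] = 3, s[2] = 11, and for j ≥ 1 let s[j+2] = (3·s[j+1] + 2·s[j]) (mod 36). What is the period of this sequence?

Listing terms: s[1] = 3; s[2] = 11; s[3] = 3; s[4] = 31; s[5] = 27; s[6] = 35; s[7] = 15; s[8] = 7; s[9] = 15; s[10] = 23; s[11] = 27; s[12] = 19; s[13] = 3; s[14] = 11.
The sequence repeats with period 12.

12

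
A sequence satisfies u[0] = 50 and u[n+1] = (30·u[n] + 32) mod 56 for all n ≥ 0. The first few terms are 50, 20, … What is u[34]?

We have u[0] = 50, u[1] = 20, u[2] = 16, u[3] = 8, u[4] = 48, u[5] = 16.
Since u[5] = u[2] = 16, the sequence is eventually periodic: after a pre-period of length 2 it cycles with period 3.
For n ≥ 2, u[n] depends only on (n - 2) mod 3. (34 - 2) mod 3 = 2, so u[34] = u[4] = 48.

48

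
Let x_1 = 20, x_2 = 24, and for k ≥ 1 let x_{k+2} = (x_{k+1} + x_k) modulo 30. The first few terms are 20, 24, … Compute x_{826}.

Computing terms: x_1 = 20; x_2 = 24; x_3 = 14; x_4 = 8; x_5 = 22; x_6 = 0; x_7 = 22; x_8 = 22; x_9 = 14; x_{10} = 6; x_{11} = 20; x_{12} = 26; x_{13} = 16; x_{14} = 12; x_{15} = 28; x_{16} = 10; x_{17} = 8; x_{18} = 18; x_{19} = 26; x_{20} = 14; x_{21} = 10; x_{22} = 24; x_{23} = 4; x_{24} = 28; x_{25} = 2; x_{26} = 0; x_{27} = 2; x_{28} = 2; x_{29} = 4; x_{30} = 6; x_{31} = 10; x_{32} = 16; x_{33} = 26; x_{34} = 12; x_{35} = 8; x_{36} = 20; x_{37} = 28; x_{38} = 18; x_{39} = 16; x_{40} = 4; x_{41} = 20; x_{42} = 24.
The sequence repeats with period 40.
(826 - 1) mod 40 = 25, so x_{826} = x_{26} = 0.

0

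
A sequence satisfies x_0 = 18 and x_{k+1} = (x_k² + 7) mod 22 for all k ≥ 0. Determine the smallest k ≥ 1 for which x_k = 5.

Computing terms: x_0 = 18; x_1 = 1; x_2 = 8; x_3 = 5; x_4 = 10; x_5 = 19; x_6 = 16; x_7 = 21; x_8 = 8.
Since x_8 = x_2 = 8, the sequence is eventually periodic: after a pre-period of length 2 it cycles with period 6.
The value 5 first appears (with k ≥ 1) at x_3.

3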